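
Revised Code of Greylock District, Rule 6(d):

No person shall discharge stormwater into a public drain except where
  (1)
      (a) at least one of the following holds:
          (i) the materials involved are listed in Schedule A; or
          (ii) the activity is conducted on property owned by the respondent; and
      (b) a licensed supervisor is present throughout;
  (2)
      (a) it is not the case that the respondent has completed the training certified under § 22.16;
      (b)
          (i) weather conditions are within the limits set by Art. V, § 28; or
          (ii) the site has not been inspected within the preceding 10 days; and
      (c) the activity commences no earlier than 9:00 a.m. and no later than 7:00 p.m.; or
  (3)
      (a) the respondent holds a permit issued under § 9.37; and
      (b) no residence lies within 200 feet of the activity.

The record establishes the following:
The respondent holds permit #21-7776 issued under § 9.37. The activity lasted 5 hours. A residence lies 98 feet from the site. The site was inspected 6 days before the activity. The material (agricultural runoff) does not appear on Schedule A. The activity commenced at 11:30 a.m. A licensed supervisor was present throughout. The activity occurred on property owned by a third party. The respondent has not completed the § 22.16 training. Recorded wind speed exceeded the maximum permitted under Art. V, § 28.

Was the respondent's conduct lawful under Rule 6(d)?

No — unlawful.

(i) Schedule A material — not satisfied.
(ii) own property — not satisfied.
(a): F OR F → false.
(b) supervisor present — satisfied.
(1) = F AND T = false.
(a) not (training certified) — met.
(i) weather ok — not met.
(ii) not (site inspected) — not satisfied.
(b): F OR F → false.
(c) start within hours — satisfied.
(2) = T AND F AND T = false.
(a) holds permit — satisfied.
(b) no residence in 200 ft — fails.
(3): T AND F → false.
Overall: F OR F OR F → false.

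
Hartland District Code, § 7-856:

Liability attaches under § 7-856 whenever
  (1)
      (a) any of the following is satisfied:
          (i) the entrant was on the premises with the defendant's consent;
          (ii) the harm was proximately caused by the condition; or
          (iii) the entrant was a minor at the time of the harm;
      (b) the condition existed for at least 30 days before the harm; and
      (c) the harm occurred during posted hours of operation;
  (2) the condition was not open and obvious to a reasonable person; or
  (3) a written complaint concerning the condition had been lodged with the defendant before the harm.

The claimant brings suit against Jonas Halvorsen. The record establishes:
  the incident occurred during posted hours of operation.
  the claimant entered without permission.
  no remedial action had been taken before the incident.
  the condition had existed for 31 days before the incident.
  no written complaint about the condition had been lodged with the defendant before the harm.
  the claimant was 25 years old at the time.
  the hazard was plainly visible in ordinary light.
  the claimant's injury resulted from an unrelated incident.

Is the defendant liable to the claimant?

No — not liable.

(i) consent to enter — not satisfied.
(ii) proximate cause — not satisfied.
(iii) entrant a minor — not satisfied.
(a): F OR F OR F → false.
(b) condition ≥30 days old — met.
(c) during posted hours — met.
(1) = F AND T AND T = false.
(2) not open/obvious — not satisfied.
(3) complaint lodged — not satisfied.
So Overall is not satisfied (F OR F OR F).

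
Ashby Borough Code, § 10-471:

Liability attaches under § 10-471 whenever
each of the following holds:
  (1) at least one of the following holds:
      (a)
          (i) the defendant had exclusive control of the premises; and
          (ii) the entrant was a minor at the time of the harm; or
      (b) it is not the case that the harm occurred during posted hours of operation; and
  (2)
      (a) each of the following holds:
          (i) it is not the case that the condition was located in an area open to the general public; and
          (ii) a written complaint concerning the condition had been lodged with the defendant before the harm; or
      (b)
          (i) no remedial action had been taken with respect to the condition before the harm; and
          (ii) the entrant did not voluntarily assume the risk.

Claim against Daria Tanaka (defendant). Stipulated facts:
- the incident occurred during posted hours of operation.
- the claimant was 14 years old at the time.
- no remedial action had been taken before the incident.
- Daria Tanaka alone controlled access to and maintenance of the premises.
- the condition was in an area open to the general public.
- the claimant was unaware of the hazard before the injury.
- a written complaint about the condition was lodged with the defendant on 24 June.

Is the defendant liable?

Yes — liable.

(i) exclusive control — satisfied.
(ii) entrant a minor — holds.
(a) = T AND T = true.
(b) not (during posted hours) — fails.
(1): T OR F → true.
(i) not (public area) — fails.
(ii) complaint lodged — holds.
(a) = F AND T = false.
(i) no remedial action — satisfied.
(ii) no assumed risk — satisfied.
(b): T AND T → true.
So (2) is satisfied (F OR T).
Overall = T AND T = true.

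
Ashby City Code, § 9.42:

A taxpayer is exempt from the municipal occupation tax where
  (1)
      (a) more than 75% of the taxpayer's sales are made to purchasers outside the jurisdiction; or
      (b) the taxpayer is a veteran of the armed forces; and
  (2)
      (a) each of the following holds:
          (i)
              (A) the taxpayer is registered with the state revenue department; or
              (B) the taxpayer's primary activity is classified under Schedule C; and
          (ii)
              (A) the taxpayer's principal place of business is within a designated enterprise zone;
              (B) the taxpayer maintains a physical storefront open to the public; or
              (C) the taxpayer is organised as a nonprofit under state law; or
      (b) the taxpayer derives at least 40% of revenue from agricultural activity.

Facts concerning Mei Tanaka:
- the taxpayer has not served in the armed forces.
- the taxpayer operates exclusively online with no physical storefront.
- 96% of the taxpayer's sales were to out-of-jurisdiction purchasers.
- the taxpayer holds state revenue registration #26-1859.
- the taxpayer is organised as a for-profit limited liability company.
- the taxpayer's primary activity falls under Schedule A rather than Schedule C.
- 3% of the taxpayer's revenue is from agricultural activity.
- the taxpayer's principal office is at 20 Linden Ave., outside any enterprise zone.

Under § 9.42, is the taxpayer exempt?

(a) >75% out-of-jur. sales — satisfied.
(b) veteran — fails.
(1): T OR F → true.
(A) state-registered — met.
(B) Schedule C activity — not satisfied.
(i) = T OR F = true.
(A) in enterprise zone — not satisfied.
(B) has storefront — fails.
(C) nonprofit — not met.
(ii) = F OR F OR F = false.
(a): T AND F → false.
(b) ≥40% agricultural — fails.
(2): F OR F → false.
Overall: T AND F → false.

No — not exempt.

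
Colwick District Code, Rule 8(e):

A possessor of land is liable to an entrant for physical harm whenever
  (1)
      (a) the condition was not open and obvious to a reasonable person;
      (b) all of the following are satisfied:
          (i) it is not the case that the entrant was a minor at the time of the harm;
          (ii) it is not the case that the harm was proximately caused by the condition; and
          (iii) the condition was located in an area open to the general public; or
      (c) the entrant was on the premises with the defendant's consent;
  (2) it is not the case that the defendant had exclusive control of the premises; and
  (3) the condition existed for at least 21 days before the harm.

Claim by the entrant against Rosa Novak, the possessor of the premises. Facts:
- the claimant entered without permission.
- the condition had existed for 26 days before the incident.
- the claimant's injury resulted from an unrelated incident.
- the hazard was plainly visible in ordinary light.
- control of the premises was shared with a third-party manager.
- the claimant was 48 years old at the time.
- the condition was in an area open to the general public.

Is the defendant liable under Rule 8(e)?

Yes — liable.

(a) not open/obvious — fails.
(i) not (entrant a minor) — satisfied.
(ii) not (proximate cause) — satisfied.
(iii) public area — holds.
(b): T AND T AND T → true.
(c) consent to enter — not met.
(1) = F OR T OR F = true.
(2) not (exclusive control) — satisfied.
(3) condition ≥21 days old — met.
So Overall is satisfied (T AND T AND T).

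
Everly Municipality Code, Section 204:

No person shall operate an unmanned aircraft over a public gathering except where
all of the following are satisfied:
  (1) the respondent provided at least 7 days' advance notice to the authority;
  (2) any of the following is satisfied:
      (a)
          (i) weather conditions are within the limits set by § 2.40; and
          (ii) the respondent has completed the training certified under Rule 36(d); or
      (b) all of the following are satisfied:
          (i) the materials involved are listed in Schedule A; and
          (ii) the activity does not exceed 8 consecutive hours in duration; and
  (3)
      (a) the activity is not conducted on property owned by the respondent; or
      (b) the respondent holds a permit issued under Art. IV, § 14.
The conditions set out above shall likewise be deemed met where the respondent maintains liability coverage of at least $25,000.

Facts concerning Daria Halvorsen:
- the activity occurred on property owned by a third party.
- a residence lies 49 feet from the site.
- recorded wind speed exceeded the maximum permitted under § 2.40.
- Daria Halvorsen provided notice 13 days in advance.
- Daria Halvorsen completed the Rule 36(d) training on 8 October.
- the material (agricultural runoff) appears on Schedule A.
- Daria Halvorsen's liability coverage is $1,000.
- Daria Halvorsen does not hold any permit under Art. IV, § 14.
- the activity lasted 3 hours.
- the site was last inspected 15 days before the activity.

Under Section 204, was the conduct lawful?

Yes — lawful.

(1) ≥7 days' notice — holds.
(i) weather ok — fails.
(ii) training certified — met.
(a) = F AND T = false.
(i) Schedule A material — holds.
(ii) ≤ 8 hrs duration — met.
So (b) is satisfied (T AND T).
So (2) is satisfied (F OR T).
(a) not (own property) — met.
(b) holds permit — fails.
(3) = T OR F = true.
Overall = T AND T AND T = true.
Exception (coverage ≥ $25,000) — not satisfied.
Result: main true OR exception false → true.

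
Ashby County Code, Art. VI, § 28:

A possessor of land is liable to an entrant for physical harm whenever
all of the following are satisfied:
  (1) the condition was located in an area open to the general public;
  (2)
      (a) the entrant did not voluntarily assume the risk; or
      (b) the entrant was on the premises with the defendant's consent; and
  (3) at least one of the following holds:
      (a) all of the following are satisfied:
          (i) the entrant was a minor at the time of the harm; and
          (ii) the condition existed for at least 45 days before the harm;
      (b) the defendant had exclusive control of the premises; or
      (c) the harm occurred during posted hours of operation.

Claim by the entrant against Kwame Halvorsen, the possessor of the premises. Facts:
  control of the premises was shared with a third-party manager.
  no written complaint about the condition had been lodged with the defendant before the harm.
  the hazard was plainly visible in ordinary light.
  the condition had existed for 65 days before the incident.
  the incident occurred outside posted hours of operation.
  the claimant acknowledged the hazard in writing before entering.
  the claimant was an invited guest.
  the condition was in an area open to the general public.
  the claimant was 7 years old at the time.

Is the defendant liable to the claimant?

Yes — liable.

(1) public area — satisfied.
(a) no assumed risk — not satisfied.
(b) consent to enter — satisfied.
(2): F OR T → true.
(i) entrant a minor — holds.
(ii) condition ≥45 days old — satisfied.
(a) = T AND T = true.
(b) exclusive control — fails.
(c) during posted hours — not satisfied.
So (3) is satisfied (T OR F OR F).
Overall: T AND T AND T → true.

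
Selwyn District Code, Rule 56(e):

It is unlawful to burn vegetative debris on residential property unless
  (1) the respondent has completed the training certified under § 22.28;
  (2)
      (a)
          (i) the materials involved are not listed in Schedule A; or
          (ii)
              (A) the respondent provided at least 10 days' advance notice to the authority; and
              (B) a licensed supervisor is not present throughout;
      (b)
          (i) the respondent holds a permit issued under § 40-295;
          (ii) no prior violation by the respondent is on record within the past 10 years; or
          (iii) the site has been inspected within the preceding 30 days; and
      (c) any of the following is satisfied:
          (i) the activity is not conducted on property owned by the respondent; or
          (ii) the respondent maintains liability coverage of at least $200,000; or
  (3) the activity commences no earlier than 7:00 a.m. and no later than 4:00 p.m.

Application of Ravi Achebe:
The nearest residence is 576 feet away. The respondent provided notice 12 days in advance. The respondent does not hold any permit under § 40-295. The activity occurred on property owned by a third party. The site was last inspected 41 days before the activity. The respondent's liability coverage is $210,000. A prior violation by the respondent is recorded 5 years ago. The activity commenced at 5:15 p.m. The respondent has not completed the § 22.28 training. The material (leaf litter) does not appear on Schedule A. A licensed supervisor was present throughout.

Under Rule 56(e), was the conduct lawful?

No — unlawful.

(1) training certified — not satisfied.
(i) not (Schedule A material) — holds.
(A) ≥10 days' notice — satisfied.
(B) not (supervisor present) — fails.
(ii): T AND F → false.
So (a) is satisfied (T OR F).
(i) holds permit — not met.
(ii) no prior violation — fails.
(iii) site inspected — not met.
(b): F OR F OR F → false.
(i) not (own property) — satisfied.
(ii) coverage ≥ $200,000 — holds.
(c) = T OR T = true.
(2) = T AND F AND T = false.
(3) start within hours — fails.
Overall = F OR F OR F = false.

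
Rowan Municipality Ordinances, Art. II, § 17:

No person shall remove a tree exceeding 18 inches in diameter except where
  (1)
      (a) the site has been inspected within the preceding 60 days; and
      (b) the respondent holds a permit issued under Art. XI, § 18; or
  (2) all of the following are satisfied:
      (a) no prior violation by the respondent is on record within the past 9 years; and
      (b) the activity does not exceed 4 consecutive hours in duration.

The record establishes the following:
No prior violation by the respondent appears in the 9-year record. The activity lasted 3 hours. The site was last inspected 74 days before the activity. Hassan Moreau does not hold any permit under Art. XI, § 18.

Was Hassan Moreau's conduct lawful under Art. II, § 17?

(a) site inspected — not satisfied.
(b) holds permit — fails.
(1) = F AND F = false.
(a) no prior violation — satisfied.
(b) ≤ 4 hrs duration — met.
So (2) is satisfied (T AND T).
Overall: F OR T → true.

Yes — lawful.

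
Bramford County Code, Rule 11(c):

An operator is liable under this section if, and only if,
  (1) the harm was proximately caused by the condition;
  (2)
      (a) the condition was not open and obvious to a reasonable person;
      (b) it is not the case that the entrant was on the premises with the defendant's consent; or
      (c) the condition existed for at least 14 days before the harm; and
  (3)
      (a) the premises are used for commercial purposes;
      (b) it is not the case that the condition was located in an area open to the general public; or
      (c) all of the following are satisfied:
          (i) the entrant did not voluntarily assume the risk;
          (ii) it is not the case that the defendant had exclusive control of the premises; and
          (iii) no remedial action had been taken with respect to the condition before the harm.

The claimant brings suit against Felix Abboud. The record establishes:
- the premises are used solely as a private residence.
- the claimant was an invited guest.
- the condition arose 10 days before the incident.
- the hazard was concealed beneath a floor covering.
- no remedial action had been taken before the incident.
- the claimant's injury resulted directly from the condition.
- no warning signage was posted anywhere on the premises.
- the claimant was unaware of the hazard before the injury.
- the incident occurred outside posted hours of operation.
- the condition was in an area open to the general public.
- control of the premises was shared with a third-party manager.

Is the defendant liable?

Yes — liable.

(1) proximate cause — satisfied.
(a) not open/obvious — satisfied.
(b) not (consent to enter) — not met.
(c) condition ≥14 days old — fails.
(2): T OR F OR F → true.
(a) commercial use — fails.
(b) not (public area) — not met.
(i) no assumed risk — satisfied.
(ii) not (exclusive control) — holds.
(iii) no remedial action — satisfied.
So (c) is satisfied (T AND T AND T).
So (3) is satisfied (F OR F OR T).
So Overall is satisfied (T AND T AND T).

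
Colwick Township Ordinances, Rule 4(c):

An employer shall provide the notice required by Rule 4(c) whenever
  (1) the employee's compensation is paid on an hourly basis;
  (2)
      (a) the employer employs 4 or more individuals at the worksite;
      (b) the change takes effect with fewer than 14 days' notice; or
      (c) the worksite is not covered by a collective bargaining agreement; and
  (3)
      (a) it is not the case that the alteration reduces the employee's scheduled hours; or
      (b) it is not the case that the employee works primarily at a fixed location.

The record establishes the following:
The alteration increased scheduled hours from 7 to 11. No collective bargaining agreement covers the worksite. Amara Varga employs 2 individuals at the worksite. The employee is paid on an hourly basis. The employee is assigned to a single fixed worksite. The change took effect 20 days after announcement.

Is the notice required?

(1) hourly-paid — satisfied.
(a) ≥ 4 at site — not met.
(b) < 14 days' notice — not satisfied.
(c) no CBA — met.
(2): F OR F OR T → true.
(a) not (hours reduced) — holds.
(b) not (fixed location) — not satisfied.
(3): T OR F → true.
Overall: T AND T AND T → true.

Yes — required.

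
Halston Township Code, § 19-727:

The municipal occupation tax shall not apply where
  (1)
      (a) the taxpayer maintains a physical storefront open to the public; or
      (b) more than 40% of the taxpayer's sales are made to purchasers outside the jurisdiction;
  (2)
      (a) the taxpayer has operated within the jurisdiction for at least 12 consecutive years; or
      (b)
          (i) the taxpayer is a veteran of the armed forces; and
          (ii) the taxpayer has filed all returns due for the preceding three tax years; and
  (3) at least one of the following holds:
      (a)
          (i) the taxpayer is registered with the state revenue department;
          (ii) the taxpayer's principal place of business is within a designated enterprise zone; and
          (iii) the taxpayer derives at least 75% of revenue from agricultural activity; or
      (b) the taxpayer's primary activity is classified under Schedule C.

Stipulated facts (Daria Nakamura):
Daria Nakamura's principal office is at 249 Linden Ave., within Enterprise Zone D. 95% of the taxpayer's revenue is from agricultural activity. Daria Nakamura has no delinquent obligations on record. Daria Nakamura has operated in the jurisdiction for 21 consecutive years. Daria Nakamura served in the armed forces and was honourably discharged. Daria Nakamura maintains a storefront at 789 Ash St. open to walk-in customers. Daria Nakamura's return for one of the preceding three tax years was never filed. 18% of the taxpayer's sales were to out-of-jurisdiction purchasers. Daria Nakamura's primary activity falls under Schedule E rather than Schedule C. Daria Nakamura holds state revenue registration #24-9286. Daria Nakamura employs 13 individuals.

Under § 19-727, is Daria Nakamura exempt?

Yes — exempt.

(a) has storefront — holds.
(b) >40% out-of-jur. sales — not met.
(1): T OR F → true.
(a) ≥ 12 yrs in jurisdiction — holds.
(i) veteran — met.
(ii) returns current — fails.
So (b) is not satisfied (T AND F).
So (2) is satisfied (T OR F).
(i) state-registered — satisfied.
(ii) in enterprise zone — satisfied.
(iii) ≥75% agricultural — holds.
So (a) is satisfied (T AND T AND T).
(b) Schedule C activity — not satisfied.
So (3) is satisfied (T OR F).
Overall: T AND T AND T → true.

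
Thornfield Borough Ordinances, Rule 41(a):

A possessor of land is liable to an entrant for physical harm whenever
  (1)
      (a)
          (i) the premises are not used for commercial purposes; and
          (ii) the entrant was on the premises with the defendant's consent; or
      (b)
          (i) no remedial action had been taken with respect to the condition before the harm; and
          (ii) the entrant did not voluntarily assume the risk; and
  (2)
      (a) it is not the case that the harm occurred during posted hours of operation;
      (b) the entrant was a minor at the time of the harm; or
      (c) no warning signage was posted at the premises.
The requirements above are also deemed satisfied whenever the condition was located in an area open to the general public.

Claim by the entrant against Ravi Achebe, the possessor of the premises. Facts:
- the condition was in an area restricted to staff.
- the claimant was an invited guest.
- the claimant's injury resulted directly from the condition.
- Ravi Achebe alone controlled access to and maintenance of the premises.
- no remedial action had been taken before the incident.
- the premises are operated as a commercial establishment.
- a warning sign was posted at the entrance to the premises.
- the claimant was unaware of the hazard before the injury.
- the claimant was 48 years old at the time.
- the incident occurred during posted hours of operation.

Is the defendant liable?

(i) not (commercial use) — not satisfied.
(ii) consent to enter — met.
(a): F AND T → false.
(i) no remedial action — holds.
(ii) no assumed risk — holds.
(b): T AND T → true.
(1): F OR T → true.
(a) not (during posted hours) — fails.
(b) entrant a minor — fails.
(c) no signage posted — not satisfied.
So (2) is not satisfied (F OR F OR F).
So Overall is not satisfied (T AND F).
Exception (public area) — not satisfied.
Result: main false OR exception false → false.

No — not liable.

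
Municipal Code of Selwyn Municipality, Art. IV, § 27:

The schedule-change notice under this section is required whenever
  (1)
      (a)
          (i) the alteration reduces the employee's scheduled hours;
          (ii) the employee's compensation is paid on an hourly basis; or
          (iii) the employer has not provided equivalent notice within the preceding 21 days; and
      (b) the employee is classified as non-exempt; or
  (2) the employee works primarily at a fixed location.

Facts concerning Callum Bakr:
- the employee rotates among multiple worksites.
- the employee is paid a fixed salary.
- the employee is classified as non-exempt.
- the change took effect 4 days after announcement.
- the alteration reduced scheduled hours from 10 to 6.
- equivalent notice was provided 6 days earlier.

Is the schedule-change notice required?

Yes — required.

(i) hours reduced — holds.
(ii) hourly-paid — not satisfied.
(iii) no recent notice — fails.
So (a) is satisfied (T OR F OR F).
(b) non-exempt — holds.
(1): T AND T → true.
(2) fixed location — not met.
So Overall is satisfied (T OR F).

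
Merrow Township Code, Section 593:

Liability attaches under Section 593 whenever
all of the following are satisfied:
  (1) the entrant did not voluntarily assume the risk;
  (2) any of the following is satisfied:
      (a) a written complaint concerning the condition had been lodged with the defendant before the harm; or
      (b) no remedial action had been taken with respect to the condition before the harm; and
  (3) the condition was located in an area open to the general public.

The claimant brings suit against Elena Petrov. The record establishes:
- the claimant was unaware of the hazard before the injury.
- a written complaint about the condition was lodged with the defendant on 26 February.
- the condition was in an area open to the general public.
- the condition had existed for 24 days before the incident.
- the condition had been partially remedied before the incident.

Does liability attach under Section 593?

Yes — liable.

(1) no assumed risk — satisfied.
(a) complaint lodged — satisfied.
(b) no remedial action — not satisfied.
(2) = T OR F = true.
(3) public area — holds.
Overall: T AND T AND T → true.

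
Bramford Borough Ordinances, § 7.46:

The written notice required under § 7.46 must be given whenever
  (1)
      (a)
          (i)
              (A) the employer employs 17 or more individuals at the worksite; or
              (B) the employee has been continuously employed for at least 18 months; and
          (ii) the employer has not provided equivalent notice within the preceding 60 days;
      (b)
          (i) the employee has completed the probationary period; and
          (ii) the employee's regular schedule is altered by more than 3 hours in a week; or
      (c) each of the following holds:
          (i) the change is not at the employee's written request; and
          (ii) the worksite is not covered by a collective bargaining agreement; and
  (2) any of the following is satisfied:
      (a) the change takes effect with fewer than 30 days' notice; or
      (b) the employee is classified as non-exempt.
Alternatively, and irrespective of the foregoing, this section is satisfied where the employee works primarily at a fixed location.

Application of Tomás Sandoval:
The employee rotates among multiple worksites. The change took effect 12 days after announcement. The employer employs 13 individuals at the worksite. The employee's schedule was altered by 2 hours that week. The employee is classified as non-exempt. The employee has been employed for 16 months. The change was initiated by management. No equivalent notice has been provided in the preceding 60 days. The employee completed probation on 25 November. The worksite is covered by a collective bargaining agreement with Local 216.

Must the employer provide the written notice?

(A) ≥ 17 at site — not satisfied.
(B) tenure ≥ 18 mo. — fails.
So (i) is not satisfied (F OR F).
(ii) no recent notice — holds.
(a) = F AND T = false.
(i) past probation — holds.
(ii) schedule shift > 3h — not satisfied.
So (b) is not satisfied (T AND F).
(i) not employee-requested — holds.
(ii) no CBA — fails.
(c): T AND F → false.
(1) = F OR F OR F = false.
(a) < 30 days' notice — satisfied.
(b) non-exempt — met.
(2): T OR T → true.
Overall: F AND T → false.
Exception (fixed location) — not satisfied.
Result: main false OR exception false → false.

No — not required.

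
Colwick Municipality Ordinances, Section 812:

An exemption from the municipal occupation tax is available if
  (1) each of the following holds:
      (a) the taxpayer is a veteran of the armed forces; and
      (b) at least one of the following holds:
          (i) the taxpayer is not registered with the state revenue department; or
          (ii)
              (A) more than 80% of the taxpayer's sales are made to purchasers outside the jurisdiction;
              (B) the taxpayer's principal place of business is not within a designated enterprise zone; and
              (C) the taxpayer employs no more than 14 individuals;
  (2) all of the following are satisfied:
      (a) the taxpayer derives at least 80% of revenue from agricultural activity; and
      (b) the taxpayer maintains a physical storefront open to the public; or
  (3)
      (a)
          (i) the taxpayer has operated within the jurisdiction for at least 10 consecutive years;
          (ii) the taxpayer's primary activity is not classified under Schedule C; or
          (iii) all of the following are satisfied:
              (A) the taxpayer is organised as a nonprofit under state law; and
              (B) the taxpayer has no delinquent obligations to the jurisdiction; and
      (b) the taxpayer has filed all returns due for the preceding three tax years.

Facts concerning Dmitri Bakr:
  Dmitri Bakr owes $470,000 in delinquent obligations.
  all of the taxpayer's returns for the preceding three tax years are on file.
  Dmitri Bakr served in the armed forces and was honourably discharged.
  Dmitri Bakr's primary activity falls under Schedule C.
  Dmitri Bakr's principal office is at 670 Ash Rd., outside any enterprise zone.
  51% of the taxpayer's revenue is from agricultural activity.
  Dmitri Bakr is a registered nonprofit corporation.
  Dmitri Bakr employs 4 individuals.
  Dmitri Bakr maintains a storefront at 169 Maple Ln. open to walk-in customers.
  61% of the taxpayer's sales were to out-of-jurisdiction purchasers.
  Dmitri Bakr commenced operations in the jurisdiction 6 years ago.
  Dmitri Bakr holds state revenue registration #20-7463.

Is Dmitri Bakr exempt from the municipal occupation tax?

No — not exempt.

(a) veteran — holds.
(i) not (state-registered) — fails.
(A) >80% out-of-jur. sales — fails.
(B) not (in enterprise zone) — met.
(C) ≤ 14 employees — holds.
So (ii) is not satisfied (F AND T AND T).
(b): F OR F → false.
(1): T AND F → false.
(a) ≥80% agricultural — not met.
(b) has storefront — satisfied.
(2) = F AND T = false.
(i) ≥ 10 yrs in jurisdiction — fails.
(ii) not (Schedule C activity) — fails.
(A) nonprofit — satisfied.
(B) no delinquency — fails.
(iii): T AND F → false.
So (a) is not satisfied (F OR F OR F).
(b) returns current — met.
So (3) is not satisfied (F AND T).
So Overall is not satisfied (F OR F OR F).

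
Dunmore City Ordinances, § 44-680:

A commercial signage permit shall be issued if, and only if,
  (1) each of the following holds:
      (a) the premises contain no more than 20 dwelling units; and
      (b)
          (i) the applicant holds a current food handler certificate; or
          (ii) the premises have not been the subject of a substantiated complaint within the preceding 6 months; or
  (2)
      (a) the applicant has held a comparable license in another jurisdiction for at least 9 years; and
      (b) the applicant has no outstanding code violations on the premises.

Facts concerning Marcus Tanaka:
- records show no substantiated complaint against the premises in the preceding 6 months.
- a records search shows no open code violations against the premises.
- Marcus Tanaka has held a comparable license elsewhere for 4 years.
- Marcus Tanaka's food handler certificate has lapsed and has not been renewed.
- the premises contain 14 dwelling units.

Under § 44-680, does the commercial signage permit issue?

(a) ≤ 20 units — satisfied.
(i) food handler cert. — fails.
(ii) no complaint in 6 mo. — met.
So (b) is satisfied (F OR T).
So (1) is satisfied (T AND T).
(a) prior license ≥ 9 yr — not met.
(b) no code violations — holds.
So (2) is not satisfied (F AND T).
Overall = T OR F = true.

Yes — granted.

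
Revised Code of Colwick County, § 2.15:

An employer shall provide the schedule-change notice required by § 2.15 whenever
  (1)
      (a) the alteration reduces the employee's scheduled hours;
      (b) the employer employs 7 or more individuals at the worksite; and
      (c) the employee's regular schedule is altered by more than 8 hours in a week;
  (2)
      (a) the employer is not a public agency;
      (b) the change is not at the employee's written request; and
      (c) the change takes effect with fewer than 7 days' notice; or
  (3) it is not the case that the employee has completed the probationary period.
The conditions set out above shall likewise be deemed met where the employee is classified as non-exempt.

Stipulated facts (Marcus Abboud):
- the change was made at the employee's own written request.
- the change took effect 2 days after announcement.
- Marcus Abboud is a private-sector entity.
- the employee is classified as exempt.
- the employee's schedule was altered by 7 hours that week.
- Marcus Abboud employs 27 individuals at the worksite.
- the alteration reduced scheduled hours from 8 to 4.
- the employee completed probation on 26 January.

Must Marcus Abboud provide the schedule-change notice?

No — not required.

(a) hours reduced — satisfied.
(b) ≥ 7 at site — met.
(c) schedule shift > 8h — not satisfied.
(1) = T AND T AND F = false.
(a) not (public agency) — met.
(b) not employee-requested — not met.
(c) < 7 days' notice — met.
So (2) is not satisfied (T AND F AND T).
(3) not (past probation) — fails.
Overall = F OR F OR F = false.
Exception (non-exempt) — not satisfied.
Result: main false OR exception false → false.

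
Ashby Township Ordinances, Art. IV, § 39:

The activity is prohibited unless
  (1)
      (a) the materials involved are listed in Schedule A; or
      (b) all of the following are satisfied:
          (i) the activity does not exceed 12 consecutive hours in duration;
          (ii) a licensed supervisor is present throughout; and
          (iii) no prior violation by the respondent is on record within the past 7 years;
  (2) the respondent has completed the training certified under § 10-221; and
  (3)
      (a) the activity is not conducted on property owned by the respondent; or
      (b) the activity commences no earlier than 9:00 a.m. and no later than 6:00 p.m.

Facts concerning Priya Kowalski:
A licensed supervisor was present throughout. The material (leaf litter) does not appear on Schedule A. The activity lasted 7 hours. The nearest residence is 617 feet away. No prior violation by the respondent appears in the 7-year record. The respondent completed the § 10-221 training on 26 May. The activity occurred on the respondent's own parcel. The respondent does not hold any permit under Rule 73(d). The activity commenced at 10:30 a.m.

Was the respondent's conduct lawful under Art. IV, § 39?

(a) Schedule A material — not met.
(i) ≤ 12 hrs duration — satisfied.
(ii) supervisor present — satisfied.
(iii) no prior violation — satisfied.
(b) = T AND T AND T = true.
So (1) is satisfied (F OR T).
(2) training certified — satisfied.
(a) not (own property) — fails.
(b) start within hours — satisfied.
(3) = F OR T = true.
Overall = T AND T AND T = true.

Yes — lawful.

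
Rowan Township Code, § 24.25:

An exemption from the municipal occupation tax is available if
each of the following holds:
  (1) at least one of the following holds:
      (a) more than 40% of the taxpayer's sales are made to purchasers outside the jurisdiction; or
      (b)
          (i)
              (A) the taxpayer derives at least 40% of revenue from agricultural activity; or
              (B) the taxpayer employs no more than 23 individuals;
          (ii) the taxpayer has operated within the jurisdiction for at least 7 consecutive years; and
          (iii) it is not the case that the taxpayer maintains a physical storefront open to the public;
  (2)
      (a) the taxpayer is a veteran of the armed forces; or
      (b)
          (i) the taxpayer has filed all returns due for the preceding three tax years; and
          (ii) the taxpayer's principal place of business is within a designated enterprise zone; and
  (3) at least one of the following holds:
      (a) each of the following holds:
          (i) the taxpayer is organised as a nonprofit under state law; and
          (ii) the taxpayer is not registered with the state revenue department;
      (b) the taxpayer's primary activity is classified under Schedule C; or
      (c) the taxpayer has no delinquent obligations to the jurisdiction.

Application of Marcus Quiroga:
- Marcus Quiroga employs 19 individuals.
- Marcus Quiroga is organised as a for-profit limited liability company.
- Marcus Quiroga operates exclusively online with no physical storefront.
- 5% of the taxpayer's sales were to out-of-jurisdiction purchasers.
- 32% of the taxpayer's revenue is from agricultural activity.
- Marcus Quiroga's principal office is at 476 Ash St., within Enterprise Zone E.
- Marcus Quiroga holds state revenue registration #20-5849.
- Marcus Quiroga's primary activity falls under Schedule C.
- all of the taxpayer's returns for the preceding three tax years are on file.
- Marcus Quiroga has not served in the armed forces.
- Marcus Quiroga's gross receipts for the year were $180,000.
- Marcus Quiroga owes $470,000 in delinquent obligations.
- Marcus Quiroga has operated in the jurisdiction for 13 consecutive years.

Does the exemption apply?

Yes — exempt.

(a) >40% out-of-jur. sales — not satisfied.
(A) ≥40% agricultural — fails.
(B) ≤ 23 employees — holds.
(i) = F OR T = true.
(ii) ≥ 7 yrs in jurisdiction — satisfied.
(iii) not (has storefront) — satisfied.
(b): T AND T AND T → true.
(1): F OR T → true.
(a) veteran — not satisfied.
(i) returns current — satisfied.
(ii) in enterprise zone — holds.
(b): T AND T → true.
(2) = F OR T = true.
(i) nonprofit — not satisfied.
(ii) not (state-registered) — not satisfied.
(a) = F AND F = false.
(b) Schedule C activity — satisfied.
(c) no delinquency — not satisfied.
(3): F OR T OR F → true.
Overall = T AND T AND T = true.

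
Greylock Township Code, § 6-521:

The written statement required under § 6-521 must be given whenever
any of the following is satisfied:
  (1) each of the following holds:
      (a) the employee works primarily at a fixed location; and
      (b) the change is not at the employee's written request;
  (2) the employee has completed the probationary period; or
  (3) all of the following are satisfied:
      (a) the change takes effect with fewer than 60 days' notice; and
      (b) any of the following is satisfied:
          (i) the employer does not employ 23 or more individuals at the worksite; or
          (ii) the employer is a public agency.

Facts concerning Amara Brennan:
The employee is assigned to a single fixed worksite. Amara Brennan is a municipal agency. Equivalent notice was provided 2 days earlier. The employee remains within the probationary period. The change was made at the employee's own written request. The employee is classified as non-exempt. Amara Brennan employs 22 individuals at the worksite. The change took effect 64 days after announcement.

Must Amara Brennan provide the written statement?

(a) fixed location — satisfied.
(b) not employee-requested — not satisfied.
(1): T AND F → false.
(2) past probation — not met.
(a) < 60 days' notice — not satisfied.
(i) not (≥ 23 at site) — satisfied.
(ii) public agency — holds.
(b): T OR T → true.
So (3) is not satisfied (F AND T).
Overall: F OR F OR F → false.

No — not required.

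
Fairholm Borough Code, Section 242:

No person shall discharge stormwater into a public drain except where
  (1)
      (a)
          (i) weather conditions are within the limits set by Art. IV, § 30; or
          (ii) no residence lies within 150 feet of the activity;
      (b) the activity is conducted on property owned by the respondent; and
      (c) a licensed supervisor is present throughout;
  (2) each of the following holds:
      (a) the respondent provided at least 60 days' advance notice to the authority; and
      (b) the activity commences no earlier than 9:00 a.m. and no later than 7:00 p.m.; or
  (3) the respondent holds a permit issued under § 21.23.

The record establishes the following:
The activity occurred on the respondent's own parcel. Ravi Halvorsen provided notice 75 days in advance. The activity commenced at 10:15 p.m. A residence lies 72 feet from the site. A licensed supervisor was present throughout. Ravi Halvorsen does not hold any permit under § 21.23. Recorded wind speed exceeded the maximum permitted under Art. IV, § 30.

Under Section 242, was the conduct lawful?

(i) weather ok — not satisfied.
(ii) no residence in 150 ft — fails.
So (a) is not satisfied (F OR F).
(b) own property — satisfied.
(c) supervisor present — satisfied.
(1) = F AND T AND T = false.
(a) ≥60 days' notice — satisfied.
(b) start within hours — not satisfied.
So (2) is not satisfied (T AND F).
(3) holds permit — not satisfied.
Overall: F OR F OR F → false.

No — unlawful.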